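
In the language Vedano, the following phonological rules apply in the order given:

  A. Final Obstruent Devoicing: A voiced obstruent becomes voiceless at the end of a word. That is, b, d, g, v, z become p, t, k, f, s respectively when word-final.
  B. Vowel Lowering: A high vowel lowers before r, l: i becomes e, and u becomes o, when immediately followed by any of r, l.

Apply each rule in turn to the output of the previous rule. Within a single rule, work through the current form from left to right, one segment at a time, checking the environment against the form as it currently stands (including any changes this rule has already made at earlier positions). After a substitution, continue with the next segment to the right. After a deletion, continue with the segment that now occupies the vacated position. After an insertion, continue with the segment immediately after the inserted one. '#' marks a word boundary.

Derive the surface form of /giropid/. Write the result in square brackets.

[geropit]

A Final Obstruent Devoicing: [giropid] → [giropit]
B Vowel Lowering: [giropit] → [geropit]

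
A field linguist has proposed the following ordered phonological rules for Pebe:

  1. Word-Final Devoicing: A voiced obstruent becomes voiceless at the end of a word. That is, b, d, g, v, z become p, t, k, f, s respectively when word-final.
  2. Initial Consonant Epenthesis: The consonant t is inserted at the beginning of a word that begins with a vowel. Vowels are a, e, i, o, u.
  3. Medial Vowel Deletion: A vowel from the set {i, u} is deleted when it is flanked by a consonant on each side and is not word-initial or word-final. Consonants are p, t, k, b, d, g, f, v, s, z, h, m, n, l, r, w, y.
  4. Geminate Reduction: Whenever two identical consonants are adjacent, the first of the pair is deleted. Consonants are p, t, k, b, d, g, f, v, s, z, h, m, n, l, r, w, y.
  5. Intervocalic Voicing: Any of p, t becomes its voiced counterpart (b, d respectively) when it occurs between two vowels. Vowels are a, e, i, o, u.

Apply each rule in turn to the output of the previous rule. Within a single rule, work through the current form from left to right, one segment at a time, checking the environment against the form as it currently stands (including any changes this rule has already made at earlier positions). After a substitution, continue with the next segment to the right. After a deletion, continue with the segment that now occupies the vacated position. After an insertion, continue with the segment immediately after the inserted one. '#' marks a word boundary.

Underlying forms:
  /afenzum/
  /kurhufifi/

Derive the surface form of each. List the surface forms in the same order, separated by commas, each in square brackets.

[tafenzm], [krhfi]

/afenzum/:
  1 Word-Final Devoicing: no change — [afenzum]
  2 Initial Consonant Epenthesis: [afenzum] → [tafenzum]
  3 Medial Vowel Deletion: [tafenzum] → [tafenzm]
  4 Geminate Reduction: no change — [tafenzm]
  5 Intervocalic Voicing: no change — [tafenzm]
/kurhufifi/:
  1 Word-Final Devoicing: no change — [kurhufifi]
  2 Initial Consonant Epenthesis: no change — [kurhufifi]
  3 Medial Vowel Deletion: [kurhufifi] → [krhffi]
  4 Geminate Reduction: [krhffi] → [krhfi]
  5 Intervocalic Voicing: no change — [krhfi]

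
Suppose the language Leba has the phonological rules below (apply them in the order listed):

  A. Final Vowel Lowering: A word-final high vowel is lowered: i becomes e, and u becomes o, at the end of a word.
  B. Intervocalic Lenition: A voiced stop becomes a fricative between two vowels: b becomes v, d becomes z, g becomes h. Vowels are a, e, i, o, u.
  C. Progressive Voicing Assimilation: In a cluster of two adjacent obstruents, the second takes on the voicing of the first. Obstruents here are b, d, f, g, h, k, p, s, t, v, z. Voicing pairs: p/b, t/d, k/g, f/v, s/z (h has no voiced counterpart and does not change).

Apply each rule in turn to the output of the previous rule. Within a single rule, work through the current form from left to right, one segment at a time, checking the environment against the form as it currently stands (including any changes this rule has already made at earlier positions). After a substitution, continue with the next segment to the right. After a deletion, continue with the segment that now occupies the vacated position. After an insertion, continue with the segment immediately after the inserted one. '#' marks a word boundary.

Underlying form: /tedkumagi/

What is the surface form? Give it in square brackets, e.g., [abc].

A Final Vowel Lowering: [tedkumagi] → [tedkumage]
B Intervocalic Lenition: [tedkumage] → [tedkumahe]
C Progressive Voicing Assimilation: [tedkumahe] → [tedgumahe]

[tedgumahe]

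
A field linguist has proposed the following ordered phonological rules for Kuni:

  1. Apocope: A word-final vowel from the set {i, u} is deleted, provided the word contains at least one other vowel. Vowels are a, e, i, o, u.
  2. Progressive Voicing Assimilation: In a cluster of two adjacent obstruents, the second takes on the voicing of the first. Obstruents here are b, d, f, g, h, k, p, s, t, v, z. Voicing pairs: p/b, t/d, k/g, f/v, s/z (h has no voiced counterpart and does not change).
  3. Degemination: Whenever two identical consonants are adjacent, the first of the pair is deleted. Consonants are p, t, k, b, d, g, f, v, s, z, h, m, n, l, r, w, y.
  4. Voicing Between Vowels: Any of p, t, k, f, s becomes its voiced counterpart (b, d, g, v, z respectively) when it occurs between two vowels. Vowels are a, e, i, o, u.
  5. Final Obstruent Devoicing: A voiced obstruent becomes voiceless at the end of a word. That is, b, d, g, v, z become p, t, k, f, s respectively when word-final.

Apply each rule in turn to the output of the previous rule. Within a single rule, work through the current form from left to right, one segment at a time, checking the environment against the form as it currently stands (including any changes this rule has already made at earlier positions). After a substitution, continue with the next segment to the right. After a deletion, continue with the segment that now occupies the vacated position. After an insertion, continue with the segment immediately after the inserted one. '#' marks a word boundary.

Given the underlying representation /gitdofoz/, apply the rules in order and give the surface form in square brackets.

1 Apocope: no change — [gitdofoz]
2 Progressive Voicing Assimilation: [gitdofoz] → [gittofoz]
3 Degemination: [gittofoz] → [gitofoz]
4 Voicing Between Vowels: [gitofoz] → [gidovoz]
5 Final Obstruent Devoicing: [gidovoz] → [gidovos]

[gidovos]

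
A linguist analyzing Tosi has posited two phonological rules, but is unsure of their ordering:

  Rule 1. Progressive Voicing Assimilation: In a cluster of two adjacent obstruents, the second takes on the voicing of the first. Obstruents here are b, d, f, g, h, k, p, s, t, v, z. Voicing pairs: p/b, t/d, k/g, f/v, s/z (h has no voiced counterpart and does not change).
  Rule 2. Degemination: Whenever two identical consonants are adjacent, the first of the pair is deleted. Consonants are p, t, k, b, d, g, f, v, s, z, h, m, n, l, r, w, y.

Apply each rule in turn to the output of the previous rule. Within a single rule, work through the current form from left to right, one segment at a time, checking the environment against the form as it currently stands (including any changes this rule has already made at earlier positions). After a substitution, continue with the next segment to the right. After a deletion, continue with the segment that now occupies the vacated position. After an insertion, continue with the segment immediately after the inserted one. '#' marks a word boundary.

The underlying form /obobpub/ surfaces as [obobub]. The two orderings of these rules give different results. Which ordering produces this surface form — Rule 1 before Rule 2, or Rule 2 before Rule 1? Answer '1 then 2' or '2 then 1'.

1 then 2

Order 1 then 2:
  1 Progressive Voicing Assimilation: [obobpub] → [obobbub]
  2 Degemination: [obobbub] → [obobub]
  result: [obobub]
Order 2 then 1:
  2 Degemination: no change — [obobpub]
  1 Progressive Voicing Assimilation: [obobpub] → [obobbub]
  result: [obobbub]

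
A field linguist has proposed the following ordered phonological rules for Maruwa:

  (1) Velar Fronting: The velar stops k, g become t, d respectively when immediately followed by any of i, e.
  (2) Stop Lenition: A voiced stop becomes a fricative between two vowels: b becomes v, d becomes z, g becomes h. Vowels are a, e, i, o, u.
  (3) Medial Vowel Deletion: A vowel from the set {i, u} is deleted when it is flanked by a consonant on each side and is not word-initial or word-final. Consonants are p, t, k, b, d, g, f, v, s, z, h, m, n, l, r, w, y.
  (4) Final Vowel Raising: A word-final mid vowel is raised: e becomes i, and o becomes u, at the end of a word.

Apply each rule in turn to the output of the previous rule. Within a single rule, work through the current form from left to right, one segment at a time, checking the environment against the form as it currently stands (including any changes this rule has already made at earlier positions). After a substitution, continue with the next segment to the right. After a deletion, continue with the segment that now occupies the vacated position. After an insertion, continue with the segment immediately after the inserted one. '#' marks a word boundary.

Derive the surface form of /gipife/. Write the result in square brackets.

[dpfi]

(1) Velar Fronting: [gipife] → [dipife]
(2) Stop Lenition: no change — [dipife]
(3) Medial Vowel Deletion: [dipife] → [dpfe]
(4) Final Vowel Raising: [dpfe] → [dpfi]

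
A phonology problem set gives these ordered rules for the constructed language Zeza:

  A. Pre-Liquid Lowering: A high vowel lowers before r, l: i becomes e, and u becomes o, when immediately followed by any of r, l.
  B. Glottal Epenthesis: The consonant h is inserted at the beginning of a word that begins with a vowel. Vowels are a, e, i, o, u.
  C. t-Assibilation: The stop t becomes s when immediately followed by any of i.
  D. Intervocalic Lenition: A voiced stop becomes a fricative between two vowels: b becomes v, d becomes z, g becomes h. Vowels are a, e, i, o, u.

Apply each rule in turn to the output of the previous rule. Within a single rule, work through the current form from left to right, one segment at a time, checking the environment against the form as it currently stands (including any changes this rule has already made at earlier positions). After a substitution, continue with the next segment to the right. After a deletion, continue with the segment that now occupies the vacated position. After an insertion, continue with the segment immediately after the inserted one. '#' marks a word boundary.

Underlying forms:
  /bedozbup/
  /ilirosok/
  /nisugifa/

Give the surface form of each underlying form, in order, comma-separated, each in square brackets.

/bedozbup/:
  A Pre-Liquid Lowering: no change — [bedozbup]
  B Glottal Epenthesis: no change — [bedozbup]
  C t-Assibilation: no change — [bedozbup]
  D Intervocalic Lenition: [bedozbup] → [bezozbup]
/ilirosok/:
  A Pre-Liquid Lowering: [ilirosok] → [elerosok]
  B Glottal Epenthesis: [elerosok] → [helerosok]
  C t-Assibilation: no change — [helerosok]
  D Intervocalic Lenition: no change — [helerosok]
/nisugifa/:
  A Pre-Liquid Lowering: no change — [nisugifa]
  B Glottal Epenthesis: no change — [nisugifa]
  C t-Assibilation: no change — [nisugifa]
  D Intervocalic Lenition: [nisugifa] → [nisuhifa]

[bezozbup], [helerosok], [nisuhifa]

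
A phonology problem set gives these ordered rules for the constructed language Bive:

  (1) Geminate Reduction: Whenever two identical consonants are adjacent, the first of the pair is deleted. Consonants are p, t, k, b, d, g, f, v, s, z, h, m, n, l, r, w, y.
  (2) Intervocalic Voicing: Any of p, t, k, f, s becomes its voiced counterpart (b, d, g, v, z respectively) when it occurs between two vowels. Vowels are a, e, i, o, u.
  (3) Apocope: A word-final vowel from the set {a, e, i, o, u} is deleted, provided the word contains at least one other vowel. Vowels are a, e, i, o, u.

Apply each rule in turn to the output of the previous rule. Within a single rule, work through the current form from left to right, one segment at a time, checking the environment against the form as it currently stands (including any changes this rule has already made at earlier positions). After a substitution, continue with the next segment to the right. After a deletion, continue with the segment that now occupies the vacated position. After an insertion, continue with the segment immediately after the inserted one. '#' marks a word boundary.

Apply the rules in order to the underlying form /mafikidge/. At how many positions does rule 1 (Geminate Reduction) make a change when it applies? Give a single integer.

(1) Geminate Reduction: no change — [mafikidge]
(2) Intervocalic Voicing: [mafikidge] → [mavigidge]
(3) Apocope: [mavigidge] → [mavigidg]
Rule 1 changed 0 position(s).

0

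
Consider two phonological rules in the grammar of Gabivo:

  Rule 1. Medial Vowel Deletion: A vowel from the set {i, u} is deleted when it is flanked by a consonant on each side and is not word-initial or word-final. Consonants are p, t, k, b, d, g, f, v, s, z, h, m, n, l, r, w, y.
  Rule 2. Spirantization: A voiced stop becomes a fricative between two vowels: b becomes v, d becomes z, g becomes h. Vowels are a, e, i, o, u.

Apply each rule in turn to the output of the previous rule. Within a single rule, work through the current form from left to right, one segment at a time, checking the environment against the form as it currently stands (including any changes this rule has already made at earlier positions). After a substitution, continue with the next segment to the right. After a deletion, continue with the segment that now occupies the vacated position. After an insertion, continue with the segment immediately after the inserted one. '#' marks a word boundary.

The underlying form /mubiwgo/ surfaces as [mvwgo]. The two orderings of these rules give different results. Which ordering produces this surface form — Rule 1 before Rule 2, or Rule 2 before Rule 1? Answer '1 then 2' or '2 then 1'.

2 then 1

Order 1 then 2:
  1 Medial Vowel Deletion: [mubiwgo] → [mbwgo]
  2 Spirantization: no change — [mbwgo]
  result: [mbwgo]
Order 2 then 1:
  2 Spirantization: [mubiwgo] → [muviwgo]
  1 Medial Vowel Deletion: [muviwgo] → [mvwgo]
  result: [mvwgo]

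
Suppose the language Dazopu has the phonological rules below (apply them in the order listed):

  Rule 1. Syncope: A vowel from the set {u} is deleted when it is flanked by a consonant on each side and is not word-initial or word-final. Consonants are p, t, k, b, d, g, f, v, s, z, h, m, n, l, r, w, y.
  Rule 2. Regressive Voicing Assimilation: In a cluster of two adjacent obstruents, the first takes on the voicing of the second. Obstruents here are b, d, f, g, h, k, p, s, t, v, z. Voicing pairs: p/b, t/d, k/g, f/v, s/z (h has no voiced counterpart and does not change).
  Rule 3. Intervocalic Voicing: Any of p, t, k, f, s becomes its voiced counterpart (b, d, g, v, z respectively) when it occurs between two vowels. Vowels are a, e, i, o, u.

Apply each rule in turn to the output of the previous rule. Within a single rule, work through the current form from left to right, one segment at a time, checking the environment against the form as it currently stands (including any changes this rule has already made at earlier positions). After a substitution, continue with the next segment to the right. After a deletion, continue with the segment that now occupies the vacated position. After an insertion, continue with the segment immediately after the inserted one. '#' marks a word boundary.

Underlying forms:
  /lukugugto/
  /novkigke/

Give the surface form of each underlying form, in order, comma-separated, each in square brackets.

/lukugugto/:
  Rule 1 Syncope: [lukugugto] → [lkggto]
  Rule 2 Regressive Voicing Assimilation: [lkggto] → [lggkto]
  Rule 3 Intervocalic Voicing: no change — [lggkto]
/novkigke/:
  Rule 1 Syncope: no change — [novkigke]
  Rule 2 Regressive Voicing Assimilation: [novkigke] → [nofkikke]
  Rule 3 Intervocalic Voicing: no change — [nofkikke]

[lggkto], [nofkikke]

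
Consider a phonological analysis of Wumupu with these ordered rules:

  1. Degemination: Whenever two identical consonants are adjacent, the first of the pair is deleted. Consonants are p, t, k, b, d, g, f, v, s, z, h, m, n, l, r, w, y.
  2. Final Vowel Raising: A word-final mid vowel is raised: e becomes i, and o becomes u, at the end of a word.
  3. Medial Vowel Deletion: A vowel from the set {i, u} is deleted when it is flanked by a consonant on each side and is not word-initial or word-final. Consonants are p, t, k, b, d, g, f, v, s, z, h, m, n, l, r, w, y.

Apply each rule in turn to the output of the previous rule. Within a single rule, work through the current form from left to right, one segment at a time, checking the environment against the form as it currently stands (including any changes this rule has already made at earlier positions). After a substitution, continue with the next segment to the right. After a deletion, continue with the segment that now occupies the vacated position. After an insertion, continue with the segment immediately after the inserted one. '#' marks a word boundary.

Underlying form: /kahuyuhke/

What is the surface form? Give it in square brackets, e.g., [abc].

[kahyhki]

1 Degemination: no change — [kahuyuhke]
2 Final Vowel Raising: [kahuyuhke] → [kahuyuhki]
3 Medial Vowel Deletion: [kahuyuhki] → [kahyhki]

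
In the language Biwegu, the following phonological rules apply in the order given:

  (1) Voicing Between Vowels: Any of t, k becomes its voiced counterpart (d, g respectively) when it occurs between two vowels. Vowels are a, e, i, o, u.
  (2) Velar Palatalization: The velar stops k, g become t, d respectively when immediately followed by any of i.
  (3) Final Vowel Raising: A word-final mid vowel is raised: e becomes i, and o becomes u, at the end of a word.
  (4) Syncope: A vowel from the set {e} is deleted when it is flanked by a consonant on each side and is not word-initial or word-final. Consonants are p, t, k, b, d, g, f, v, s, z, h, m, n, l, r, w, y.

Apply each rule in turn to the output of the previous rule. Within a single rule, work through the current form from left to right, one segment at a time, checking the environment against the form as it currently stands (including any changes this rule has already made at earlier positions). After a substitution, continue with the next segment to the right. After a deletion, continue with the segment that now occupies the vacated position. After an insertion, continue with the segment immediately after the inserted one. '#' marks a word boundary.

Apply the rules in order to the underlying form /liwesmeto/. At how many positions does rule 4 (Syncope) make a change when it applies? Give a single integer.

2

(1) Voicing Between Vowels: [liwesmeto] → [liwesmedo]
(2) Velar Palatalization: no change — [liwesmedo]
(3) Final Vowel Raising: [liwesmedo] → [liwesmedu]
(4) Syncope: [liwesmedu] → [liwsmdu]
Rule 4 changed 2 position(s).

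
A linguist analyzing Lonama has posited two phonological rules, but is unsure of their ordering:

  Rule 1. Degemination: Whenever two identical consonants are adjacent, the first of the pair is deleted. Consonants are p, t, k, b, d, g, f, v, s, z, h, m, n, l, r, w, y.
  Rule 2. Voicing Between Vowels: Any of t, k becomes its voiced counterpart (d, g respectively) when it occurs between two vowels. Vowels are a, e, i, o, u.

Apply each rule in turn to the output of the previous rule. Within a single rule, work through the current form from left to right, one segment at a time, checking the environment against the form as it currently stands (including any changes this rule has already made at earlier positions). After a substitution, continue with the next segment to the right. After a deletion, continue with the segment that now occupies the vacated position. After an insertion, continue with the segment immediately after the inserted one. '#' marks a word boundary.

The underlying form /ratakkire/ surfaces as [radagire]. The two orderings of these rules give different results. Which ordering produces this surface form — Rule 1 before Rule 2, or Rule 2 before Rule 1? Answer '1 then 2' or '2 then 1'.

1 then 2

Order 1 then 2:
  1 Degemination: [ratakkire] → [ratakire]
  2 Voicing Between Vowels: [ratakire] → [radagire]
  result: [radagire]
Order 2 then 1:
  2 Voicing Between Vowels: [ratakkire] → [radakkire]
  1 Degemination: [radakkire] → [radakire]
  result: [radakire]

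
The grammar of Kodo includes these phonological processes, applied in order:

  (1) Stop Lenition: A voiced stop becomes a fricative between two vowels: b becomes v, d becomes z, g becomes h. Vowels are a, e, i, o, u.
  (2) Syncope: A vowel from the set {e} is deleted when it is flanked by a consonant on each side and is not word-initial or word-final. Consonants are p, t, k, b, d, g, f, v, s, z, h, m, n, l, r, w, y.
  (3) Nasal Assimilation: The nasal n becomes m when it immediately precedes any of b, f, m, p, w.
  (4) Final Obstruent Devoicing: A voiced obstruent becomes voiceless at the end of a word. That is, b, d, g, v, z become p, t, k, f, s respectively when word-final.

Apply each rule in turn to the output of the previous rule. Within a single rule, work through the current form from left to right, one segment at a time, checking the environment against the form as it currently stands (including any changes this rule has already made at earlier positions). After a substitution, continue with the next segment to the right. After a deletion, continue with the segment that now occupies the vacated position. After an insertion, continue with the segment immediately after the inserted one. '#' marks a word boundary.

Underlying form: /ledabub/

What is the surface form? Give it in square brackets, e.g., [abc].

(1) Stop Lenition: [ledabub] → [lezavub]
(2) Syncope: [lezavub] → [lzavub]
(3) Nasal Assimilation: no change — [lzavub]
(4) Final Obstruent Devoicing: [lzavub] → [lzavup]

[lzavup]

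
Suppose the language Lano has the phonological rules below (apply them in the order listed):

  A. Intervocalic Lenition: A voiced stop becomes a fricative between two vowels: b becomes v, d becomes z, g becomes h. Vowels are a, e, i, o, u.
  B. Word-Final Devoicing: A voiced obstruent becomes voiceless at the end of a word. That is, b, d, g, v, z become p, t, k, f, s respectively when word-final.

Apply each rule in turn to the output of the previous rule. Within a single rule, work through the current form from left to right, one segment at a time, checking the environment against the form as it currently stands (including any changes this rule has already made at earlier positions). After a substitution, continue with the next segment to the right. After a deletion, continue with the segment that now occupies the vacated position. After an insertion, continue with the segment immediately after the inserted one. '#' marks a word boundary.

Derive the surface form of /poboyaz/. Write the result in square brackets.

[povoyas]

A Intervocalic Lenition: [poboyaz] → [povoyaz]
B Word-Final Devoicing: [povoyaz] → [povoyas]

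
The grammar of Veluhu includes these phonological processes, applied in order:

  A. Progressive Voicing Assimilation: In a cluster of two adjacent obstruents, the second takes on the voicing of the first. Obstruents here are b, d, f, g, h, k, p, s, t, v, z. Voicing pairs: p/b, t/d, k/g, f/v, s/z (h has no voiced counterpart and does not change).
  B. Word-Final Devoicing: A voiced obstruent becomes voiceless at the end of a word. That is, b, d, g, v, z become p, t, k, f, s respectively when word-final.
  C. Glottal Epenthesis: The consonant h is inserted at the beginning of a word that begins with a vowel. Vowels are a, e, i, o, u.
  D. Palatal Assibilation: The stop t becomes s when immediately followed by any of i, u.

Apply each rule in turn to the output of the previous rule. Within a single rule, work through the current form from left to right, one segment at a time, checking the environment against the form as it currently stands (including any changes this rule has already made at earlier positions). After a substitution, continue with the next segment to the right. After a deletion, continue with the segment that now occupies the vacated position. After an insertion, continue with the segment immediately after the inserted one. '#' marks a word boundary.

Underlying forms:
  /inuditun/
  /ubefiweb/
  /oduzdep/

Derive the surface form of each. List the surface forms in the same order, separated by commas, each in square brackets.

/inuditun/:
  A Progressive Voicing Assimilation: no change — [inuditun]
  B Word-Final Devoicing: no change — [inuditun]
  C Glottal Epenthesis: [inuditun] → [hinuditun]
  D Palatal Assibilation: [hinuditun] → [hinudisun]
/ubefiweb/:
  A Progressive Voicing Assimilation: no change — [ubefiweb]
  B Word-Final Devoicing: [ubefiweb] → [ubefiwep]
  C Glottal Epenthesis: [ubefiwep] → [hubefiwep]
  D Palatal Assibilation: no change — [hubefiwep]
/oduzdep/:
  A Progressive Voicing Assimilation: no change — [oduzdep]
  B Word-Final Devoicing: no change — [oduzdep]
  C Glottal Epenthesis: [oduzdep] → [hoduzdep]
  D Palatal Assibilation: no change — [hoduzdep]

[hinudisun], [hubefiwep], [hoduzdep]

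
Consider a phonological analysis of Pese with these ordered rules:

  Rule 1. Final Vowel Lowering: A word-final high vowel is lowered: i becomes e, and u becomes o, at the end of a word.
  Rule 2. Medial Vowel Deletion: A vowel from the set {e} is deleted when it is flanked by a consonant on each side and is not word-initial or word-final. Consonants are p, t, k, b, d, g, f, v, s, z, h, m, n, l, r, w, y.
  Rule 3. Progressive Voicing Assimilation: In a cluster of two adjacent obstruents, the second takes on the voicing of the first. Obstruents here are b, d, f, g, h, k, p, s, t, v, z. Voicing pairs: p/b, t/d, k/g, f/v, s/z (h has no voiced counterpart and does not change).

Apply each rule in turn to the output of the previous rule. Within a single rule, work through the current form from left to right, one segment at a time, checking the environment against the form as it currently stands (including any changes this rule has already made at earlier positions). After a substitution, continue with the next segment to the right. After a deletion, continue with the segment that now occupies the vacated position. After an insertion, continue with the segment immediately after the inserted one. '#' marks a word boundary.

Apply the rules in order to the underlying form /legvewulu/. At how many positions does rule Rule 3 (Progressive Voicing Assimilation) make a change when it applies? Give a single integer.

0

Rule 1 Final Vowel Lowering: [legvewulu] → [legvewulo]
Rule 2 Medial Vowel Deletion: [legvewulo] → [lgvwulo]
Rule 3 Progressive Voicing Assimilation: no change — [lgvwulo]
Rule Rule 3 changed 0 position(s).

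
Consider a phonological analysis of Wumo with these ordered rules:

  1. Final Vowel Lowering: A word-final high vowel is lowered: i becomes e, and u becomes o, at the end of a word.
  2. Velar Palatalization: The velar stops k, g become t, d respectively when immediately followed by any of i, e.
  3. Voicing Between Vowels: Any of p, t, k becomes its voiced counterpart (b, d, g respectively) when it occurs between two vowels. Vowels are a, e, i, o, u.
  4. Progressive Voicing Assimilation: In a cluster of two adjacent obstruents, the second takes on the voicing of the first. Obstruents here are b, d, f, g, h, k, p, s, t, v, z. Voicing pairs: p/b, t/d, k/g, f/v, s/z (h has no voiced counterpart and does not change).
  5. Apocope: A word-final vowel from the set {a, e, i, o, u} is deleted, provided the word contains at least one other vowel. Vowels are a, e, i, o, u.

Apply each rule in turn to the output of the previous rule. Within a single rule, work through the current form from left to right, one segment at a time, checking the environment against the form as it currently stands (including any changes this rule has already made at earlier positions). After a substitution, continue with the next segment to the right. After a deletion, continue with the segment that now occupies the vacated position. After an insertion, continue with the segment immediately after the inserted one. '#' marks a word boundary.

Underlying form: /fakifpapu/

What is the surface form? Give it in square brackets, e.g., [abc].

1 Final Vowel Lowering: [fakifpapu] → [fakifpapo]
2 Velar Palatalization: [fakifpapo] → [fatifpapo]
3 Voicing Between Vowels: [fatifpapo] → [fadifpabo]
4 Progressive Voicing Assimilation: no change — [fadifpabo]
5 Apocope: [fadifpabo] → [fadifpab]

[fadifpab]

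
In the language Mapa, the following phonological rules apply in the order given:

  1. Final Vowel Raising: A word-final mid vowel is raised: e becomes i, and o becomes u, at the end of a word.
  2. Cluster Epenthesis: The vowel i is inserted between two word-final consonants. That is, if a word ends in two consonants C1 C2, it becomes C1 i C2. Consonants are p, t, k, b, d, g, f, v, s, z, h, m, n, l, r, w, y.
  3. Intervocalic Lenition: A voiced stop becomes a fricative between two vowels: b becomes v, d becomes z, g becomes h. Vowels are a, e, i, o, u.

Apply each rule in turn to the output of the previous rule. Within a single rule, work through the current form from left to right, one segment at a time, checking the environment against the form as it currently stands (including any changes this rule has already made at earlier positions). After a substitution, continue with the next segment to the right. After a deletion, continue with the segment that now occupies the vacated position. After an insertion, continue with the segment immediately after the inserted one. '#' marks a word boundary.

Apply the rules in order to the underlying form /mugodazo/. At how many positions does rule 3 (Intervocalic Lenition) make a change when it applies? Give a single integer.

2

1 Final Vowel Raising: [mugodazo] → [mugodazu]
2 Cluster Epenthesis: no change — [mugodazu]
3 Intervocalic Lenition: [mugodazu] → [muhozazu]
Rule 3 changed 2 position(s).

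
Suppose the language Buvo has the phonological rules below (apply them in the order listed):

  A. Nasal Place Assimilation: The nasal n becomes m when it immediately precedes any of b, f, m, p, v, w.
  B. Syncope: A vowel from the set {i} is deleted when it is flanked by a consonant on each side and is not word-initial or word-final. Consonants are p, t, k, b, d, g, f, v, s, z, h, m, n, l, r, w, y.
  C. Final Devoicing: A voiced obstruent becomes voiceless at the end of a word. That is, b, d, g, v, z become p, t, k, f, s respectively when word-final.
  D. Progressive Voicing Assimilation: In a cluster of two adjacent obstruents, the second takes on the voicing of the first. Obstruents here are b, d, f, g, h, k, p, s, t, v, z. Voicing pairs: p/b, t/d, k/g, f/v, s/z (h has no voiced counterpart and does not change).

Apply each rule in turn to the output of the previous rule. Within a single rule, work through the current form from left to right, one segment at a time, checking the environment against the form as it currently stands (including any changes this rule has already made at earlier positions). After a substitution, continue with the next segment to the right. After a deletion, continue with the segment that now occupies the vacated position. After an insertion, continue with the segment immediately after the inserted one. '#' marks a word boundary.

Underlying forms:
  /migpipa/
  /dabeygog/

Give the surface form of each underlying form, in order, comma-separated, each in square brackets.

[mgbba], [dabeygok]

/migpipa/:
  A Nasal Place Assimilation: no change — [migpipa]
  B Syncope: [migpipa] → [mgppa]
  C Final Devoicing: no change — [mgppa]
  D Progressive Voicing Assimilation: [mgppa] → [mgbba]
/dabeygog/:
  A Nasal Place Assimilation: no change — [dabeygog]
  B Syncope: no change — [dabeygog]
  C Final Devoicing: [dabeygog] → [dabeygok]
  D Progressive Voicing Assimilation: no change — [dabeygok]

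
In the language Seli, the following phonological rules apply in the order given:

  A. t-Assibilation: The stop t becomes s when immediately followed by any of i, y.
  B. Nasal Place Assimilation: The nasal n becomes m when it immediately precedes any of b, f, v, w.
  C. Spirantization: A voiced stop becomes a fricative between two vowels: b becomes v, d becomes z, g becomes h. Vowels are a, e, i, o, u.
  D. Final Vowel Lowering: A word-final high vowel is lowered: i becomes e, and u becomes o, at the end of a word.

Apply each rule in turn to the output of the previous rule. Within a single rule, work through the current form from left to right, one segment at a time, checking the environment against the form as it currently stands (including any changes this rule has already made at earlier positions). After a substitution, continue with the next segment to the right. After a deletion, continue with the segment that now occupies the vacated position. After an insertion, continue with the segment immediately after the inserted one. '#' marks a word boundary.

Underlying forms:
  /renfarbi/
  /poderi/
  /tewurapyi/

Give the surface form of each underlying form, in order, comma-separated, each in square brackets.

/renfarbi/:
  A t-Assibilation: no change — [renfarbi]
  B Nasal Place Assimilation: [renfarbi] → [remfarbi]
  C Spirantization: no change — [remfarbi]
  D Final Vowel Lowering: [remfarbi] → [remfarbe]
/poderi/:
  A t-Assibilation: no change — [poderi]
  B Nasal Place Assimilation: no change — [poderi]
  C Spirantization: [poderi] → [pozeri]
  D Final Vowel Lowering: [pozeri] → [pozere]
/tewurapyi/:
  A t-Assibilation: no change — [tewurapyi]
  B Nasal Place Assimilation: no change — [tewurapyi]
  C Spirantization: no change — [tewurapyi]
  D Final Vowel Lowering: [tewurapyi] → [tewurapye]

[remfarbe], [pozere], [tewurapye]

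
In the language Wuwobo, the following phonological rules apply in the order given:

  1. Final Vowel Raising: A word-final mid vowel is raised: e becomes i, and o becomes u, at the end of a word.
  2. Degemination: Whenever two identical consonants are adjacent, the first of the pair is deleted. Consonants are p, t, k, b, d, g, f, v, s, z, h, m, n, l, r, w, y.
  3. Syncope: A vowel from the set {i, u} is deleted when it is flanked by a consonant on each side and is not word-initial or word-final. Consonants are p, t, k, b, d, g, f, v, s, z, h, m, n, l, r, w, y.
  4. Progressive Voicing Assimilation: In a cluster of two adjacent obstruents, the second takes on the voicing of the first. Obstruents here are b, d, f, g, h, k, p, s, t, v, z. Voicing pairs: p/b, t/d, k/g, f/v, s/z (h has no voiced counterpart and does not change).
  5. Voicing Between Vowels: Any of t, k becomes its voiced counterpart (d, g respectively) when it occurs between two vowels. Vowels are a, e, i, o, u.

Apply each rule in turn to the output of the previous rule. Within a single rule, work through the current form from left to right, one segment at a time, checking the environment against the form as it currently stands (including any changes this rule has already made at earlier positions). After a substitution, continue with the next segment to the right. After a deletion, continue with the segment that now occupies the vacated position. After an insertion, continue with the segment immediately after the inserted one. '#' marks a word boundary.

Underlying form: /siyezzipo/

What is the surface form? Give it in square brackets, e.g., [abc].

[syezbu]

1 Final Vowel Raising: [siyezzipo] → [siyezzipu]
2 Degemination: [siyezzipu] → [siyezipu]
3 Syncope: [siyezipu] → [syezpu]
4 Progressive Voicing Assimilation: [syezpu] → [syezbu]
5 Voicing Between Vowels: no change — [syezbu]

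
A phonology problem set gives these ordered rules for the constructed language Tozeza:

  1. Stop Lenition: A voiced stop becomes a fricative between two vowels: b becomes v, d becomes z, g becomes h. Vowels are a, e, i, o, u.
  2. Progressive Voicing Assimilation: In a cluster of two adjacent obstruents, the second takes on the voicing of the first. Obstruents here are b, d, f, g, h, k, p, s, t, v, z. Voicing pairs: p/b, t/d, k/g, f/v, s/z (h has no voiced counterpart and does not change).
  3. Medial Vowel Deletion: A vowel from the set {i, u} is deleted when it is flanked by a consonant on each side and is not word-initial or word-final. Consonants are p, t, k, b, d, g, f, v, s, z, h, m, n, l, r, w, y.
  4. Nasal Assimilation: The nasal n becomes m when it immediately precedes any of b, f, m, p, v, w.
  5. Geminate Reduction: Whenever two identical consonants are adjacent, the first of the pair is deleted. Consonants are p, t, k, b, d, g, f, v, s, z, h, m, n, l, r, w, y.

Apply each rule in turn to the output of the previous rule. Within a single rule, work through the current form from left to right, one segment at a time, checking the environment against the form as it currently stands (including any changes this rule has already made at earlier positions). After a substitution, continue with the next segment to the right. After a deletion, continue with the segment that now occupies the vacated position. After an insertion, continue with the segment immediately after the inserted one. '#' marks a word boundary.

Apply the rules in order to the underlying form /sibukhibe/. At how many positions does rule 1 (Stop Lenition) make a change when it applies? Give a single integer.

1 Stop Lenition: [sibukhibe] → [sivukhive]
2 Progressive Voicing Assimilation: no change — [sivukhive]
3 Medial Vowel Deletion: [sivukhive] → [svkhve]
4 Nasal Assimilation: no change — [svkhve]
5 Geminate Reduction: no change — [svkhve]
Rule 1 changed 2 position(s).

2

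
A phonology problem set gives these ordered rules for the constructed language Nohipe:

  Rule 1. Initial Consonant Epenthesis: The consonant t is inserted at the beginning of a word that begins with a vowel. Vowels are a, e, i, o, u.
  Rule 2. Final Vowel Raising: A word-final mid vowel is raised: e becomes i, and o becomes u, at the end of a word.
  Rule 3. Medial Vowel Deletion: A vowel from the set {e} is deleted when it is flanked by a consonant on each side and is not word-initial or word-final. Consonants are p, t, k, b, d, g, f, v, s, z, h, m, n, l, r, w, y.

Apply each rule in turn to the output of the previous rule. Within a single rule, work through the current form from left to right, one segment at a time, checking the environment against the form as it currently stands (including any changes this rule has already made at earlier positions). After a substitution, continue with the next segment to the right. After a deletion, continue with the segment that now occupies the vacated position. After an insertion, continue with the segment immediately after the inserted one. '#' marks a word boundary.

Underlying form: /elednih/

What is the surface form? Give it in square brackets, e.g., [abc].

[tldnih]

Rule 1 Initial Consonant Epenthesis: [elednih] → [telednih]
Rule 2 Final Vowel Raising: no change — [telednih]
Rule 3 Medial Vowel Deletion: [telednih] → [tldnih]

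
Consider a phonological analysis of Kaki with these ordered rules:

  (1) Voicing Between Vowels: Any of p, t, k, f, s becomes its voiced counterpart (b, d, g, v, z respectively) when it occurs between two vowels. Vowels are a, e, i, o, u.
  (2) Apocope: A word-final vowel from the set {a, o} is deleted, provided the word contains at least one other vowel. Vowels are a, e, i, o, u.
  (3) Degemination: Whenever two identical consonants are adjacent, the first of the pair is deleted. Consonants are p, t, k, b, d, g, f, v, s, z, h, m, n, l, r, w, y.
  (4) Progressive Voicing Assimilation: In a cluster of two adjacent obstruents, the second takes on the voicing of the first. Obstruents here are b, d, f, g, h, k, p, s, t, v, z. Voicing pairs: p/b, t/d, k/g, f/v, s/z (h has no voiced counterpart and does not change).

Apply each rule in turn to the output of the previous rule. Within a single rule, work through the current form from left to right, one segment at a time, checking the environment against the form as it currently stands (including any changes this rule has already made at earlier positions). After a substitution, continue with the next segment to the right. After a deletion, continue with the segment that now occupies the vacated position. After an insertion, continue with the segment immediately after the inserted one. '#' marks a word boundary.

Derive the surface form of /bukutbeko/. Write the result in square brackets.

(1) Voicing Between Vowels: [bukutbeko] → [bugutbego]
(2) Apocope: [bugutbego] → [bugutbeg]
(3) Degemination: no change — [bugutbeg]
(4) Progressive Voicing Assimilation: [bugutbeg] → [bugutpeg]

[bugutpeg]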